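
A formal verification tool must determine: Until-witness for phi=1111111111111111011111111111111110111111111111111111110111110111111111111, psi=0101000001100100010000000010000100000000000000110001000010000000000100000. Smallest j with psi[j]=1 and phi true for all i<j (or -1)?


(phi U psi) at 0: need smallest j with psi[j]=1 and phi[i]=1 for all i in [0,j).
Scan from step 0:
  step 0: phi=1, psi=0 -> continue
  step 1: psi=1 and phi held for [0,1) -> witness found
Witness step = 1

1


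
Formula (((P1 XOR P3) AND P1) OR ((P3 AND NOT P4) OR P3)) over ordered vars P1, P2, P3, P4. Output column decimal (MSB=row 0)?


Formula: (((P1 XOR P3) AND P1) OR ((P3 AND NOT P4) OR P3)) over P1, P2, P3, P4 (16 rows)
Evaluate each row (bits = P1,P2,P3,P4, MSB first):
  row 0 [0000]: (((0 XOR 0) AND 0) OR ((0 AND NOT 0) OR 0)) -> 0
  row 1 [0001]: (((0 XOR 0) AND 0) OR ((0 AND NOT 1) OR 0)) -> 0
  row 2 [0010]: (((0 XOR 1) AND 0) OR ((1 AND NOT 0) OR 1)) -> 1
  row 3 [0011]: (((0 XOR 1) AND 0) OR ((1 AND NOT 1) OR 1)) -> 1
  row 4 [0100]: (((0 XOR 0) AND 0) OR ((0 AND NOT 0) OR 0)) -> 0
  row 5 [0101]: (((0 XOR 0) AND 0) OR ((0 AND NOT 1) OR 0)) -> 0
  row 6 [0110]: (((0 XOR 1) AND 0) OR ((1 AND NOT 0) OR 1)) -> 1
  row 7 [0111]: (((0 XOR 1) AND 0) OR ((1 AND NOT 1) OR 1)) -> 1
  row 8 [1000]: (((1 XOR 0) AND 1) OR ((0 AND NOT 0) OR 0)) -> 1
  row 9 [1001]: (((1 XOR 0) AND 1) OR ((0 AND NOT 1) OR 0)) -> 1
  row 10 [1010]: (((1 XOR 1) AND 1) OR ((1 AND NOT 0) OR 1)) -> 1
  row 11 [1011]: (((1 XOR 1) AND 1) OR ((1 AND NOT 1) OR 1)) -> 1
  row 12 [1100]: (((1 XOR 0) AND 1) OR ((0 AND NOT 0) OR 0)) -> 1
  row 13 [1101]: (((1 XOR 0) AND 1) OR ((0 AND NOT 1) OR 0)) -> 1
  row 14 [1110]: (((1 XOR 1) AND 1) OR ((1 AND NOT 0) OR 1)) -> 1
  row 15 [1111]: (((1 XOR 1) AND 1) OR ((1 AND NOT 1) OR 1)) -> 1
Full result column, 4 rows per line (P1,P2 fixed per line; P3,P4 runs 00..11 left to right):
  rows 0-3 [P1,P2=00]: 0011  = hex 3
  rows 4-7 [P1,P2=01]: 0011  = hex 3
  rows 8-11 [P1,P2=10]: 1111  = hex F
  rows 12-15 [P1,P2=11]: 1111  = hex F
Output column (row 0 .. row 15) = 0011001111111111
Output column grouped in 4s = 0011 0011 1111 1111 = 0x33FF
Convert to decimal digit by digit (value = value*16 + digit):
  3 -> 3
  3*16 + 3 = 51
  51*16 + 15 (F) = 831
  831*16 + 15 (F) = 13311
Decimal = 13311

13311


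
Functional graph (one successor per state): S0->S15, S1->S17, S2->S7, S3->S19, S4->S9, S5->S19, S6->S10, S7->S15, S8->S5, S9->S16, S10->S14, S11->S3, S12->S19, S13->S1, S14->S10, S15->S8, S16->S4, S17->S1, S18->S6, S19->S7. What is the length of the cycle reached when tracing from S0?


Trace from S0 until a state repeats:
  S0 -> S15 -> S8 -> S5 -> S19 -> S7 -> S15
S15 first seen at step 1, revisited at step 6.
Cycle length = 6 - 1 = 5

5


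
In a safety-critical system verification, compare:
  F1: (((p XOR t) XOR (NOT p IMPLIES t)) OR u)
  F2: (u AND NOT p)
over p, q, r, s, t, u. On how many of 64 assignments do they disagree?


F1 = (((p XOR t) XOR (NOT p IMPLIES t)) OR u)
F2 = (u AND NOT p)
Evaluate both on each of 64 rows (bits = p,q,r,s,t,u):
  row 0 [000000]: F1=0 F2=0 -> 0
  row 1 [000001]: F1=1 F2=1 -> 0
  row 2 [000010]: F1=0 F2=0 -> 0
  row 3 [000011]: F1=1 F2=1 -> 0
  row 4 [000100]: F1=0 F2=0 -> 0
  (every remaining row is evaluated the same way; all 64 results are listed next)
Full result column, 8 rows per line (p,q,r fixed per line; s,t,u runs 000..111 left to right):
  rows 0-7 [p,q,r=000]: 00000000  (ones: 0)
  rows 8-15 [p,q,r=001]: 00000000  (ones: 0)
  rows 16-23 [p,q,r=010]: 00000000  (ones: 0)
  rows 24-31 [p,q,r=011]: 00000000  (ones: 0)
  rows 32-39 [p,q,r=100]: 01110111  (ones: 6)
  rows 40-47 [p,q,r=101]: 01110111  (ones: 6)
  rows 48-55 [p,q,r=110]: 01110111  (ones: 6)
  rows 56-63 [p,q,r=111]: 01110111  (ones: 6)
Disagreements = 0+0+0+0+6+6+6+6 = 24

24


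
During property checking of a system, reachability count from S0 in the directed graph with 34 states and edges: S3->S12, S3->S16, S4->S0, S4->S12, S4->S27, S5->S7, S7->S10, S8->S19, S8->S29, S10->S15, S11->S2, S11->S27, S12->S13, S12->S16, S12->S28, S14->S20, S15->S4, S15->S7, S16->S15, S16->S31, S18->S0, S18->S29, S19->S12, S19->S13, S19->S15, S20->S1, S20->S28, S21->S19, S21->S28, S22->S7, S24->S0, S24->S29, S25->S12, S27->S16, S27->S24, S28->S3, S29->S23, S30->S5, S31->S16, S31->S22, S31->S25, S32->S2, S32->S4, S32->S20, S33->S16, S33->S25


BFS from S0:
  layer 0: {S0}
Reachable set: {S0}
Count = 1

1


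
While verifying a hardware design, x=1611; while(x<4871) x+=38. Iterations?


Step 1: x goes from 1611 toward 4871 by 38; the body runs while x<4871, so iterations = ceil((bound-start)/step)
Step 2: Distance=3260
Step 3: ceil(3260/38)=86

86


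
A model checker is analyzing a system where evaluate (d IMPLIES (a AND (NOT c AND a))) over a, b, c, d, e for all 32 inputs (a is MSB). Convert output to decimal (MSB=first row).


Formula: (d IMPLIES (a AND (NOT c AND a))) over a, b, c, d, e (32 rows)
Evaluate each row (bits = a,b,c,d,e, MSB first):
  row 0 [00000]: (0 IMPLIES (0 AND (NOT 0 AND 0))) -> 1
  row 1 [00001]: (0 IMPLIES (0 AND (NOT 0 AND 0))) -> 1
  row 2 [00010]: (1 IMPLIES (0 AND (NOT 0 AND 0))) -> 0
  row 3 [00011]: (1 IMPLIES (0 AND (NOT 0 AND 0))) -> 0
  row 4 [00100]: (0 IMPLIES (0 AND (NOT 1 AND 0))) -> 1
  row 5 [00101]: (0 IMPLIES (0 AND (NOT 1 AND 0))) -> 1
  row 6 [00110]: (1 IMPLIES (0 AND (NOT 1 AND 0))) -> 0
  row 7 [00111]: (1 IMPLIES (0 AND (NOT 1 AND 0))) -> 0
  row 8 [01000]: (0 IMPLIES (0 AND (NOT 0 AND 0))) -> 1
  row 9 [01001]: (0 IMPLIES (0 AND (NOT 0 AND 0))) -> 1
  row 10 [01010]: (1 IMPLIES (0 AND (NOT 0 AND 0))) -> 0
  row 11 [01011]: (1 IMPLIES (0 AND (NOT 0 AND 0))) -> 0
  row 12 [01100]: (0 IMPLIES (0 AND (NOT 1 AND 0))) -> 1
  row 13 [01101]: (0 IMPLIES (0 AND (NOT 1 AND 0))) -> 1
  row 14 [01110]: (1 IMPLIES (0 AND (NOT 1 AND 0))) -> 0
  row 15 [01111]: (1 IMPLIES (0 AND (NOT 1 AND 0))) -> 0
  row 16 [10000]: (0 IMPLIES (1 AND (NOT 0 AND 1))) -> 1
  row 17 [10001]: (0 IMPLIES (1 AND (NOT 0 AND 1))) -> 1
  row 18 [10010]: (1 IMPLIES (1 AND (NOT 0 AND 1))) -> 1
  row 19 [10011]: (1 IMPLIES (1 AND (NOT 0 AND 1))) -> 1
  row 20 [10100]: (0 IMPLIES (1 AND (NOT 1 AND 1))) -> 1
  row 21 [10101]: (0 IMPLIES (1 AND (NOT 1 AND 1))) -> 1
  row 22 [10110]: (1 IMPLIES (1 AND (NOT 1 AND 1))) -> 0
  row 23 [10111]: (1 IMPLIES (1 AND (NOT 1 AND 1))) -> 0
  row 24 [11000]: (0 IMPLIES (1 AND (NOT 0 AND 1))) -> 1
  row 25 [11001]: (0 IMPLIES (1 AND (NOT 0 AND 1))) -> 1
  row 26 [11010]: (1 IMPLIES (1 AND (NOT 0 AND 1))) -> 1
  row 27 [11011]: (1 IMPLIES (1 AND (NOT 0 AND 1))) -> 1
  row 28 [11100]: (0 IMPLIES (1 AND (NOT 1 AND 1))) -> 1
  row 29 [11101]: (0 IMPLIES (1 AND (NOT 1 AND 1))) -> 1
  row 30 [11110]: (1 IMPLIES (1 AND (NOT 1 AND 1))) -> 0
  row 31 [11111]: (1 IMPLIES (1 AND (NOT 1 AND 1))) -> 0
Full result column, 4 rows per line (a,b,c fixed per line; d,e runs 00..11 left to right):
  rows 0-3 [a,b,c=000]: 1100  = hex C
  rows 4-7 [a,b,c=001]: 1100  = hex C
  rows 8-11 [a,b,c=010]: 1100  = hex C
  rows 12-15 [a,b,c=011]: 1100  = hex C
  rows 16-19 [a,b,c=100]: 1111  = hex F
  rows 20-23 [a,b,c=101]: 1100  = hex C
  rows 24-27 [a,b,c=110]: 1111  = hex F
  rows 28-31 [a,b,c=111]: 1100  = hex C
Output column (row 0 .. row 31) = 11001100110011001111110011111100
Output column grouped in 4s = 1100 1100 1100 1100 1111 1100 1111 1100 = 0xCCCCFCFC
Convert to decimal digit by digit (value = value*16 + digit):
  C -> 12
  12*16 + 12 (C) = 204
  204*16 + 12 (C) = 3276
  3276*16 + 12 (C) = 52428
  52428*16 + 15 (F) = 838863
  838863*16 + 12 (C) = 13421820
  13421820*16 + 15 (F) = 214749135
  214749135*16 + 12 (C) = 3435986172
Decimal = 3435986172

3435986172


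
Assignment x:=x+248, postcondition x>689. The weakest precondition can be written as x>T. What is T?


Formula: wp(x:=E, P) = P[E/x] (substitute E for x in postcondition)
Step 1: Postcondition: x>689
Step 2: Substitute x+248 for x: x+248>689
Step 3: Solve for x: x > 689-248 = 441

441


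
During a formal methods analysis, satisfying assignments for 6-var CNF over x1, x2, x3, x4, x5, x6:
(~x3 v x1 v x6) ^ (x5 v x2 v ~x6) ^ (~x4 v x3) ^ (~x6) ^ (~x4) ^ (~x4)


CNF with 6 clauses over 6 vars (64 assignments).
An assignment satisfies CNF iff every clause has >=1 true literal.
Check each row (bits = x1,x2,x3,x4,x5,x6; clause T/F shown):
  row 0 [000000]: clauses=TTTTTT -> 1
  row 1 [000001]: clauses=TFTFTT -> 0
  row 2 [000010]: clauses=TTTTTT -> 1
  row 3 [000011]: clauses=TTTFTT -> 0
  row 4 [000100]: clauses=TTFTFF -> 0
  (every remaining row is evaluated the same way; all 64 results are listed next)
Full result column, 8 rows per line (x1,x2,x3 fixed per line; x4,x5,x6 runs 000..111 left to right):
  rows 0-7 [x1,x2,x3=000]: 10100000  (ones: 2)
  rows 8-15 [x1,x2,x3=001]: 00000000  (ones: 0)
  rows 16-23 [x1,x2,x3=010]: 10100000  (ones: 2)
  rows 24-31 [x1,x2,x3=011]: 00000000  (ones: 0)
  rows 32-39 [x1,x2,x3=100]: 10100000  (ones: 2)
  rows 40-47 [x1,x2,x3=101]: 10100000  (ones: 2)
  rows 48-55 [x1,x2,x3=110]: 10100000  (ones: 2)
  rows 56-63 [x1,x2,x3=111]: 10100000  (ones: 2)
Satisfying assignments = 2+0+2+0+2+2+2+2 = 12

12


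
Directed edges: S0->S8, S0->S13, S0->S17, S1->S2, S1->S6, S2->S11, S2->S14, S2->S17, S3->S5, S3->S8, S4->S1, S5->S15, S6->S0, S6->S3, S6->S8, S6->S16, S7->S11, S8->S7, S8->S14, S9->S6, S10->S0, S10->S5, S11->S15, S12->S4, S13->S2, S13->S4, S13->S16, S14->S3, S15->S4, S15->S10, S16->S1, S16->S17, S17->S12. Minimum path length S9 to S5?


BFS layer-by-layer from S9:
  dist 0: {S9}
  dist 1: {S6}
  dist 2: {S0, S3, S8, S16}
  dist 3: {S1, S5, S7, S13, S14, S17}
  -> S5 reached at distance 3
Shortest path length = 3

3


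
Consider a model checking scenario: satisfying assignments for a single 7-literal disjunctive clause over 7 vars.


Step 1: Total=2^7=128
Step 2: Unsat when all 7 false: 2^0=1
Step 3: Sat=128-1=127

127


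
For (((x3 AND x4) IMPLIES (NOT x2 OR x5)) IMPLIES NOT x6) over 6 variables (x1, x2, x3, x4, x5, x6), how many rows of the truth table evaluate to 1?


Formula: (((x3 AND x4) IMPLIES (NOT x2 OR x5)) IMPLIES NOT x6) over 6 vars (64 rows)
Evaluate each row (x1, x2, x3, x4, x5, x6 as bits, MSB first):
  row 0 [000000]: (((0 AND 0) IMPLIES (NOT 0 OR 0)) IMPLIES NOT 0) -> 1
  row 1 [000001]: (((0 AND 0) IMPLIES (NOT 0 OR 0)) IMPLIES NOT 1) -> 0
  row 2 [000010]: (((0 AND 0) IMPLIES (NOT 0 OR 1)) IMPLIES NOT 0) -> 1
  row 3 [000011]: (((0 AND 0) IMPLIES (NOT 0 OR 1)) IMPLIES NOT 1) -> 0
  row 4 [000100]: (((0 AND 1) IMPLIES (NOT 0 OR 0)) IMPLIES NOT 0) -> 1
  (every remaining row is evaluated the same way; all 64 results are listed next)
Full result column, 8 rows per line (x1,x2,x3 fixed per line; x4,x5,x6 runs 000..111 left to right):
  rows 0-7 [x1,x2,x3=000]: 10101010  (ones: 4)
  rows 8-15 [x1,x2,x3=001]: 10101010  (ones: 4)
  rows 16-23 [x1,x2,x3=010]: 10101010  (ones: 4)
  rows 24-31 [x1,x2,x3=011]: 10101110  (ones: 5)
  rows 32-39 [x1,x2,x3=100]: 10101010  (ones: 4)
  rows 40-47 [x1,x2,x3=101]: 10101010  (ones: 4)
  rows 48-55 [x1,x2,x3=110]: 10101010  (ones: 4)
  rows 56-63 [x1,x2,x3=111]: 10101110  (ones: 5)
Count of 1-rows = 4+4+4+5+4+4+4+5 = 34

34


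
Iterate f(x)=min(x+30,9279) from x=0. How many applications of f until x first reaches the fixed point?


Step 1: x=0, cap=9279, increment=30
Step 2: x grows by 30 each step until capped at 9279; fixed point is x=9279
Step 3: iterations = ceil(9279/30) = 310

310


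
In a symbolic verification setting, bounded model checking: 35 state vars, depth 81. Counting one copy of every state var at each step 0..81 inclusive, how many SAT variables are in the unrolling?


BMC unrolls to depth k, creating one copy of each state var for steps 0..k.
Step count = 81 + 1 = 82 (steps 0 through 81)
Vars per step = 35
Total = 35 * 82 = 2870

2870


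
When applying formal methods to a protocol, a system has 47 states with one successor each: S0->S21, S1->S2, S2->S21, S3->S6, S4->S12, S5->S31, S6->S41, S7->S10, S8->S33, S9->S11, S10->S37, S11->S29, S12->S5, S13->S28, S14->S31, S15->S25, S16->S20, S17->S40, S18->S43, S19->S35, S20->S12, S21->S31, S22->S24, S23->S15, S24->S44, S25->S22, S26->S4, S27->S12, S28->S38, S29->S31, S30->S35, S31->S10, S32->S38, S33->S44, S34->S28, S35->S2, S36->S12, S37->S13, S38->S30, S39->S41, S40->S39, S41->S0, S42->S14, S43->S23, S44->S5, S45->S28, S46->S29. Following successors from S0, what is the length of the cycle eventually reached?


Trace from S0 until a state repeats:
  S0 -> S21 -> S31 -> S10 -> S37 -> S13 -> S28 -> S38 -> S30 -> S35 -> S2 -> S21
S21 first seen at step 1, revisited at step 11.
Cycle length = 11 - 1 = 10

10


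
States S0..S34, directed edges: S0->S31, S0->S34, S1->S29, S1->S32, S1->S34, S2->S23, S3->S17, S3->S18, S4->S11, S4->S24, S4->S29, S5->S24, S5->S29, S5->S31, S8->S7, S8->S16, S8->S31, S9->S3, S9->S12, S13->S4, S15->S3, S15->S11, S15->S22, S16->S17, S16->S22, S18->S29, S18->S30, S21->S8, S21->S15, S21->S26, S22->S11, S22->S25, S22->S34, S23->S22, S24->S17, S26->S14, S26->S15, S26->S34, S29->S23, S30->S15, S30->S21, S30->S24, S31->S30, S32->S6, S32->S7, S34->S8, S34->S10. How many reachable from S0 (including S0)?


BFS from S0:
  layer 0: {S0}
  layer 1: {S31, S34}
  layer 2: {S8, S10, S30}
  layer 3: {S7, S15, S16, S21, S24}
  layer 4: {S3, S11, S17, S22, S26}
  layer 5: {S14, S18, S25}
  layer 6: {S29}
  layer 7: {S23}
Reachable set: {S0, S3, S7, S8, S10, S11, S14, S15, S16, S17, S18, S21, S22, S23, S24, S25, S26, S29, S30, S31, S34}
Count = 21

21


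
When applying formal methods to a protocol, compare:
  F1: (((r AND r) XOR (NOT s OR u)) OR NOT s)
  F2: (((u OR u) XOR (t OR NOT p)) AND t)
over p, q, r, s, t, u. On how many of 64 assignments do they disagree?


F1 = (((r AND r) XOR (NOT s OR u)) OR NOT s)
F2 = (((u OR u) XOR (t OR NOT p)) AND t)
Evaluate both on each of 64 rows (bits = p,q,r,s,t,u):
  row 0 [000000]: F1=1 F2=0 (differ) -> 1
  row 1 [000001]: F1=1 F2=0 (differ) -> 1
  row 2 [000010]: F1=1 F2=1 -> 0
  row 3 [000011]: F1=1 F2=0 (differ) -> 1
  row 4 [000100]: F1=0 F2=0 -> 0
  (every remaining row is evaluated the same way; all 64 results are listed next)
Full result column, 8 rows per line (p,q,r fixed per line; s,t,u runs 000..111 left to right):
  rows 0-7 [p,q,r=000]: 11010111  (ones: 6)
  rows 8-15 [p,q,r=001]: 11011000  (ones: 4)
  rows 16-23 [p,q,r=010]: 11010111  (ones: 6)
  rows 24-31 [p,q,r=011]: 11011000  (ones: 4)
  rows 32-39 [p,q,r=100]: 11010111  (ones: 6)
  rows 40-47 [p,q,r=101]: 11011000  (ones: 4)
  rows 48-55 [p,q,r=110]: 11010111  (ones: 6)
  rows 56-63 [p,q,r=111]: 11011000  (ones: 4)
Disagreements = 6+4+6+4+6+4+6+4 = 40

40


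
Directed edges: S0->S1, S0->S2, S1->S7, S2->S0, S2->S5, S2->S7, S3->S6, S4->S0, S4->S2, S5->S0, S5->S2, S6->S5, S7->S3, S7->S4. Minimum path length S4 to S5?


BFS layer-by-layer from S4:
  dist 0: {S4}
  dist 1: {S0, S2}
  dist 2: {S1, S5, S7}
  -> S5 reached at distance 2
Shortest path length = 2

2


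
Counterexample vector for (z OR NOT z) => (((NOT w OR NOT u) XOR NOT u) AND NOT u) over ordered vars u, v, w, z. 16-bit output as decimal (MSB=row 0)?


F1 = (z OR NOT z)
F2 = (((NOT w OR NOT u) XOR NOT u) AND NOT u)
Counterexample to F1=>F2 is where F1=1 and F2=0.
Evaluate each row (bits = u,v,w,z, MSB first):
  row 0 [0000]: F1=1 F2=0 -> F1&~F2 -> 1
  row 1 [0001]: F1=1 F2=0 -> F1&~F2 -> 1
  row 2 [0010]: F1=1 F2=0 -> F1&~F2 -> 1
  row 3 [0011]: F1=1 F2=0 -> F1&~F2 -> 1
  row 4 [0100]: F1=1 F2=0 -> F1&~F2 -> 1
  row 5 [0101]: F1=1 F2=0 -> F1&~F2 -> 1
  row 6 [0110]: F1=1 F2=0 -> F1&~F2 -> 1
  row 7 [0111]: F1=1 F2=0 -> F1&~F2 -> 1
  row 8 [1000]: F1=1 F2=0 -> F1&~F2 -> 1
  row 9 [1001]: F1=1 F2=0 -> F1&~F2 -> 1
  row 10 [1010]: F1=1 F2=0 -> F1&~F2 -> 1
  row 11 [1011]: F1=1 F2=0 -> F1&~F2 -> 1
  row 12 [1100]: F1=1 F2=0 -> F1&~F2 -> 1
  row 13 [1101]: F1=1 F2=0 -> F1&~F2 -> 1
  row 14 [1110]: F1=1 F2=0 -> F1&~F2 -> 1
  row 15 [1111]: F1=1 F2=0 -> F1&~F2 -> 1
Full result column, 4 rows per line (u,v fixed per line; w,z runs 00..11 left to right):
  rows 0-3 [u,v=00]: 1111  = hex F
  rows 4-7 [u,v=01]: 1111  = hex F
  rows 8-11 [u,v=10]: 1111  = hex F
  rows 12-15 [u,v=11]: 1111  = hex F
Counterexample vector (row 0 .. row 15) = 1111111111111111
Output column grouped in 4s = 1111 1111 1111 1111 = 0xFFFF
Convert to decimal digit by digit (value = value*16 + digit):
  F -> 15
  15*16 + 15 (F) = 255
  255*16 + 15 (F) = 4095
  4095*16 + 15 (F) = 65535
Decimal = 65535

65535


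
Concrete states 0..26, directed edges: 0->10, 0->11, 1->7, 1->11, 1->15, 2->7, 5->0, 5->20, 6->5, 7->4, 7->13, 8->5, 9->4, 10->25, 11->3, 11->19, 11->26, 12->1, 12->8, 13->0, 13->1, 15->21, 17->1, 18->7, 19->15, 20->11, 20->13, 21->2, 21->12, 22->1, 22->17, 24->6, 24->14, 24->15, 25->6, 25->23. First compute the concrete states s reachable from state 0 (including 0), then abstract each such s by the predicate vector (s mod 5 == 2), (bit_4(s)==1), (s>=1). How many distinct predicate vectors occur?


BFS from 0:
Concrete reachable: {0, 1, 2, 3, 4, 5, 6, 7, 8, 10, 11, 12, 13, 15, 19, 20, 21, 23, 25, 26}
Abstract via predicates (s mod 5 == 2), (bit_4(s)==1), (s>=1):
  (0,0,0) <- {0}
  (0,0,1) <- {1, 3, 4, 5, 6, 8, 10, 11, 13, 15}
  (0,1,1) <- {19, 20, 21, 23, 25, 26}
  (1,0,1) <- {2, 7, 12}
Distinct abstract states = 4

4


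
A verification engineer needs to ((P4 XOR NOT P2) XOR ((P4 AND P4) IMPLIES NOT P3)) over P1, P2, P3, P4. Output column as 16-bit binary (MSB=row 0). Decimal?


Formula: ((P4 XOR NOT P2) XOR ((P4 AND P4) IMPLIES NOT P3)) over P1, P2, P3, P4 (16 rows)
Evaluate each row (bits = P1,P2,P3,P4, MSB first):
  row 0 [0000]: ((0 XOR NOT 0) XOR ((0 AND 0) IMPLIES NOT 0)) -> 0
  row 1 [0001]: ((1 XOR NOT 0) XOR ((1 AND 1) IMPLIES NOT 0)) -> 1
  row 2 [0010]: ((0 XOR NOT 0) XOR ((0 AND 0) IMPLIES NOT 1)) -> 0
  row 3 [0011]: ((1 XOR NOT 0) XOR ((1 AND 1) IMPLIES NOT 1)) -> 0
  row 4 [0100]: ((0 XOR NOT 1) XOR ((0 AND 0) IMPLIES NOT 0)) -> 1
  row 5 [0101]: ((1 XOR NOT 1) XOR ((1 AND 1) IMPLIES NOT 0)) -> 0
  row 6 [0110]: ((0 XOR NOT 1) XOR ((0 AND 0) IMPLIES NOT 1)) -> 1
  row 7 [0111]: ((1 XOR NOT 1) XOR ((1 AND 1) IMPLIES NOT 1)) -> 1
  row 8 [1000]: ((0 XOR NOT 0) XOR ((0 AND 0) IMPLIES NOT 0)) -> 0
  row 9 [1001]: ((1 XOR NOT 0) XOR ((1 AND 1) IMPLIES NOT 0)) -> 1
  row 10 [1010]: ((0 XOR NOT 0) XOR ((0 AND 0) IMPLIES NOT 1)) -> 0
  row 11 [1011]: ((1 XOR NOT 0) XOR ((1 AND 1) IMPLIES NOT 1)) -> 0
  row 12 [1100]: ((0 XOR NOT 1) XOR ((0 AND 0) IMPLIES NOT 0)) -> 1
  row 13 [1101]: ((1 XOR NOT 1) XOR ((1 AND 1) IMPLIES NOT 0)) -> 0
  row 14 [1110]: ((0 XOR NOT 1) XOR ((0 AND 0) IMPLIES NOT 1)) -> 1
  row 15 [1111]: ((1 XOR NOT 1) XOR ((1 AND 1) IMPLIES NOT 1)) -> 1
Full result column, 4 rows per line (P1,P2 fixed per line; P3,P4 runs 00..11 left to right):
  rows 0-3 [P1,P2=00]: 0100  = hex 4
  rows 4-7 [P1,P2=01]: 1011  = hex B
  rows 8-11 [P1,P2=10]: 0100  = hex 4
  rows 12-15 [P1,P2=11]: 1011  = hex B
Output column (row 0 .. row 15) = 0100101101001011
Output column grouped in 4s = 0100 1011 0100 1011 = 0x4B4B
Convert to decimal digit by digit (value = value*16 + digit):
  4 -> 4
  4*16 + 11 (B) = 75
  75*16 + 4 = 1204
  1204*16 + 11 (B) = 19275
Decimal = 19275

19275


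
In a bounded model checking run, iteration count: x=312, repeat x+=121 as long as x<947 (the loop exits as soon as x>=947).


Step 1: x goes from 312 toward 947 by 121; the body runs while x<947, so iterations = ceil((bound-start)/step)
Step 2: Distance=635
Step 3: ceil(635/121)=6

6


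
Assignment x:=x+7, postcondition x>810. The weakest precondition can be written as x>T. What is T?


Formula: wp(x:=E, P) = P[E/x] (substitute E for x in postcondition)
Step 1: Postcondition: x>810
Step 2: Substitute x+7 for x: x+7>810
Step 3: Solve for x: x > 810-7 = 803

803


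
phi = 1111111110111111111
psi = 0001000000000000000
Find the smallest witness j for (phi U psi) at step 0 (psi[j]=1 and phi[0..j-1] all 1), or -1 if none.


(phi U psi) at 0: need smallest j with psi[j]=1 and phi[i]=1 for all i in [0,j).
Scan from step 0:
  step 0: phi=1, psi=0 -> continue
  step 1: phi=1, psi=0 -> continue
  step 2: phi=1, psi=0 -> continue
  step 3: psi=1 and phi held for [0,3) -> witness found
Witness step = 3

3


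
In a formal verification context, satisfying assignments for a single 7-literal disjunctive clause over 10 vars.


Step 1: Total=2^10=1024
Step 2: Unsat when all 7 false: 2^3=8
Step 3: Sat=1024-8=1016

1016


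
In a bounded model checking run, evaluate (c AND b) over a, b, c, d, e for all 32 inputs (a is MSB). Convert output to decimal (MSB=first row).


Formula: (c AND b) over a, b, c, d, e (32 rows)
Evaluate each row (bits = a,b,c,d,e, MSB first):
  row 0 [00000]: (0 AND 0) -> 0
  row 1 [00001]: (0 AND 0) -> 0
  row 2 [00010]: (0 AND 0) -> 0
  row 3 [00011]: (0 AND 0) -> 0
  row 4 [00100]: (1 AND 0) -> 0
  row 5 [00101]: (1 AND 0) -> 0
  row 6 [00110]: (1 AND 0) -> 0
  row 7 [00111]: (1 AND 0) -> 0
  row 8 [01000]: (0 AND 1) -> 0
  row 9 [01001]: (0 AND 1) -> 0
  row 10 [01010]: (0 AND 1) -> 0
  row 11 [01011]: (0 AND 1) -> 0
  row 12 [01100]: (1 AND 1) -> 1
  row 13 [01101]: (1 AND 1) -> 1
  row 14 [01110]: (1 AND 1) -> 1
  row 15 [01111]: (1 AND 1) -> 1
  row 16 [10000]: (0 AND 0) -> 0
  row 17 [10001]: (0 AND 0) -> 0
  row 18 [10010]: (0 AND 0) -> 0
  row 19 [10011]: (0 AND 0) -> 0
  row 20 [10100]: (1 AND 0) -> 0
  row 21 [10101]: (1 AND 0) -> 0
  row 22 [10110]: (1 AND 0) -> 0
  row 23 [10111]: (1 AND 0) -> 0
  row 24 [11000]: (0 AND 1) -> 0
  row 25 [11001]: (0 AND 1) -> 0
  row 26 [11010]: (0 AND 1) -> 0
  row 27 [11011]: (0 AND 1) -> 0
  row 28 [11100]: (1 AND 1) -> 1
  row 29 [11101]: (1 AND 1) -> 1
  row 30 [11110]: (1 AND 1) -> 1
  row 31 [11111]: (1 AND 1) -> 1
Full result column, 4 rows per line (a,b,c fixed per line; d,e runs 00..11 left to right):
  rows 0-3 [a,b,c=000]: 0000  = hex 0
  rows 4-7 [a,b,c=001]: 0000  = hex 0
  rows 8-11 [a,b,c=010]: 0000  = hex 0
  rows 12-15 [a,b,c=011]: 1111  = hex F
  rows 16-19 [a,b,c=100]: 0000  = hex 0
  rows 20-23 [a,b,c=101]: 0000  = hex 0
  rows 24-27 [a,b,c=110]: 0000  = hex 0
  rows 28-31 [a,b,c=111]: 1111  = hex F
Output column (row 0 .. row 31) = 00000000000011110000000000001111
Output column grouped in 4s = 0000 0000 0000 1111 0000 0000 0000 1111 = 0x000F000F
Convert to decimal digit by digit (value = value*16 + digit):
  0 -> 0
  0*16 + 0 = 0
  0*16 + 0 = 0
  0*16 + 15 (F) = 15
  15*16 + 0 = 240
  240*16 + 0 = 3840
  3840*16 + 0 = 61440
  61440*16 + 15 (F) = 983055
Decimal = 983055

983055


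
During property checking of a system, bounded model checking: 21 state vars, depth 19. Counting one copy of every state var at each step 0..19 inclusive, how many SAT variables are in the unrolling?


BMC unrolls to depth k, creating one copy of each state var for steps 0..k.
Step count = 19 + 1 = 20 (steps 0 through 19)
Vars per step = 21
Total = 21 * 20 = 420

420


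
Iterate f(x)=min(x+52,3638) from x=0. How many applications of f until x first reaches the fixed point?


Step 1: x=0, cap=3638, increment=52
Step 2: x grows by 52 each step until capped at 3638; fixed point is x=3638
Step 3: iterations = ceil(3638/52) = 70

70


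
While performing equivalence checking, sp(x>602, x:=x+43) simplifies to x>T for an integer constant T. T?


Formula: sp(P, x:=E) = exists old_x. (x = E[old_x/x]) AND P[old_x/x] (old_x is the value of x before the assignment; eliminate old_x by solving x = E[old_x/x] for old_x)
Step 1: Precondition P: x>602, i.e. old_x > 602
Step 2: Assignment gives x = old_x + 43, so old_x = x - 43
Step 3: Substitute into P: x - 43 > 602
Step 4: Simplify: x > 602+43 = 645

645


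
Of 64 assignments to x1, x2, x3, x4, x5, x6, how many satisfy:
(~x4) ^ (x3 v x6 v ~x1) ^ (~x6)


CNF with 3 clauses over 6 vars (64 assignments).
An assignment satisfies CNF iff every clause has >=1 true literal.
Check each row (bits = x1,x2,x3,x4,x5,x6; clause T/F shown):
  row 0 [000000]: clauses=TTT -> 1
  row 1 [000001]: clauses=TTF -> 0
  row 2 [000010]: clauses=TTT -> 1
  row 3 [000011]: clauses=TTF -> 0
  row 4 [000100]: clauses=FTT -> 0
  (every remaining row is evaluated the same way; all 64 results are listed next)
Full result column, 8 rows per line (x1,x2,x3 fixed per line; x4,x5,x6 runs 000..111 left to right):
  rows 0-7 [x1,x2,x3=000]: 10100000  (ones: 2)
  rows 8-15 [x1,x2,x3=001]: 10100000  (ones: 2)
  rows 16-23 [x1,x2,x3=010]: 10100000  (ones: 2)
  rows 24-31 [x1,x2,x3=011]: 10100000  (ones: 2)
  rows 32-39 [x1,x2,x3=100]: 00000000  (ones: 0)
  rows 40-47 [x1,x2,x3=101]: 10100000  (ones: 2)
  rows 48-55 [x1,x2,x3=110]: 00000000  (ones: 0)
  rows 56-63 [x1,x2,x3=111]: 10100000  (ones: 2)
Satisfying assignments = 2+2+2+2+0+2+0+2 = 12

12


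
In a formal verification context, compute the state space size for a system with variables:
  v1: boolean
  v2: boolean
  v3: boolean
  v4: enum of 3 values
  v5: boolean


State space = product of domain sizes of all variables.
Domain sizes:
  v1 (boolean): 2
  v2 (boolean): 2
  v3 (boolean): 2
  v4 (enum of 3 values): 3
  v5 (boolean): 2
Product = 2 * 2 * 2 * 3 * 2 = 48

48


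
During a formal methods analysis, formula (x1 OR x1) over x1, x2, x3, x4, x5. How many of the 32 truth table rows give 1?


Formula: (x1 OR x1) over 5 vars (32 rows)
Evaluate each row (x1, x2, x3, x4, x5 as bits, MSB first):
  row 0 [00000]: (0 OR 0) -> 0
  row 1 [00001]: (0 OR 0) -> 0
  row 2 [00010]: (0 OR 0) -> 0
  row 3 [00011]: (0 OR 0) -> 0
  row 4 [00100]: (0 OR 0) -> 0
  row 5 [00101]: (0 OR 0) -> 0
  row 6 [00110]: (0 OR 0) -> 0
  row 7 [00111]: (0 OR 0) -> 0
  row 8 [01000]: (0 OR 0) -> 0
  row 9 [01001]: (0 OR 0) -> 0
  row 10 [01010]: (0 OR 0) -> 0
  row 11 [01011]: (0 OR 0) -> 0
  row 12 [01100]: (0 OR 0) -> 0
  row 13 [01101]: (0 OR 0) -> 0
  row 14 [01110]: (0 OR 0) -> 0
  row 15 [01111]: (0 OR 0) -> 0
  row 16 [10000]: (1 OR 1) -> 1
  row 17 [10001]: (1 OR 1) -> 1
  row 18 [10010]: (1 OR 1) -> 1
  row 19 [10011]: (1 OR 1) -> 1
  row 20 [10100]: (1 OR 1) -> 1
  row 21 [10101]: (1 OR 1) -> 1
  row 22 [10110]: (1 OR 1) -> 1
  row 23 [10111]: (1 OR 1) -> 1
  row 24 [11000]: (1 OR 1) -> 1
  row 25 [11001]: (1 OR 1) -> 1
  row 26 [11010]: (1 OR 1) -> 1
  row 27 [11011]: (1 OR 1) -> 1
  row 28 [11100]: (1 OR 1) -> 1
  row 29 [11101]: (1 OR 1) -> 1
  row 30 [11110]: (1 OR 1) -> 1
  row 31 [11111]: (1 OR 1) -> 1
Full result column, 8 rows per line (x1,x2 fixed per line; x3,x4,x5 runs 000..111 left to right):
  rows 0-7 [x1,x2=00]: 00000000  (ones: 0)
  rows 8-15 [x1,x2=01]: 00000000  (ones: 0)
  rows 16-23 [x1,x2=10]: 11111111  (ones: 8)
  rows 24-31 [x1,x2=11]: 11111111  (ones: 8)
Count of 1-rows = 0+0+8+8 = 16

16


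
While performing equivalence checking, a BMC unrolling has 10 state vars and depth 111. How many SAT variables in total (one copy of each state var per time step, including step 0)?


BMC unrolls to depth k, creating one copy of each state var for steps 0..k.
Step count = 111 + 1 = 112 (steps 0 through 111)
Vars per step = 10
Total = 10 * 112 = 1120

1120


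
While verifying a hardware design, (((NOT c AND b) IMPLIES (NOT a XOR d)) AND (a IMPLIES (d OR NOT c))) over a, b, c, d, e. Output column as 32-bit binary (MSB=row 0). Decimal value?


Formula: (((NOT c AND b) IMPLIES (NOT a XOR d)) AND (a IMPLIES (d OR NOT c))) over a, b, c, d, e (32 rows)
Evaluate each row (bits = a,b,c,d,e, MSB first):
  row 0 [00000]: (((NOT 0 AND 0) IMPLIES (NOT 0 XOR 0)) AND (0 IMPLIES (0 OR NOT 0))) -> 1
  row 1 [00001]: (((NOT 0 AND 0) IMPLIES (NOT 0 XOR 0)) AND (0 IMPLIES (0 OR NOT 0))) -> 1
  row 2 [00010]: (((NOT 0 AND 0) IMPLIES (NOT 0 XOR 1)) AND (0 IMPLIES (1 OR NOT 0))) -> 1
  row 3 [00011]: (((NOT 0 AND 0) IMPLIES (NOT 0 XOR 1)) AND (0 IMPLIES (1 OR NOT 0))) -> 1
  row 4 [00100]: (((NOT 1 AND 0) IMPLIES (NOT 0 XOR 0)) AND (0 IMPLIES (0 OR NOT 1))) -> 1
  row 5 [00101]: (((NOT 1 AND 0) IMPLIES (NOT 0 XOR 0)) AND (0 IMPLIES (0 OR NOT 1))) -> 1
  row 6 [00110]: (((NOT 1 AND 0) IMPLIES (NOT 0 XOR 1)) AND (0 IMPLIES (1 OR NOT 1))) -> 1
  row 7 [00111]: (((NOT 1 AND 0) IMPLIES (NOT 0 XOR 1)) AND (0 IMPLIES (1 OR NOT 1))) -> 1
  row 8 [01000]: (((NOT 0 AND 1) IMPLIES (NOT 0 XOR 0)) AND (0 IMPLIES (0 OR NOT 0))) -> 1
  row 9 [01001]: (((NOT 0 AND 1) IMPLIES (NOT 0 XOR 0)) AND (0 IMPLIES (0 OR NOT 0))) -> 1
  row 10 [01010]: (((NOT 0 AND 1) IMPLIES (NOT 0 XOR 1)) AND (0 IMPLIES (1 OR NOT 0))) -> 0
  row 11 [01011]: (((NOT 0 AND 1) IMPLIES (NOT 0 XOR 1)) AND (0 IMPLIES (1 OR NOT 0))) -> 0
  row 12 [01100]: (((NOT 1 AND 1) IMPLIES (NOT 0 XOR 0)) AND (0 IMPLIES (0 OR NOT 1))) -> 1
  row 13 [01101]: (((NOT 1 AND 1) IMPLIES (NOT 0 XOR 0)) AND (0 IMPLIES (0 OR NOT 1))) -> 1
  row 14 [01110]: (((NOT 1 AND 1) IMPLIES (NOT 0 XOR 1)) AND (0 IMPLIES (1 OR NOT 1))) -> 1
  row 15 [01111]: (((NOT 1 AND 1) IMPLIES (NOT 0 XOR 1)) AND (0 IMPLIES (1 OR NOT 1))) -> 1
  row 16 [10000]: (((NOT 0 AND 0) IMPLIES (NOT 1 XOR 0)) AND (1 IMPLIES (0 OR NOT 0))) -> 1
  row 17 [10001]: (((NOT 0 AND 0) IMPLIES (NOT 1 XOR 0)) AND (1 IMPLIES (0 OR NOT 0))) -> 1
  row 18 [10010]: (((NOT 0 AND 0) IMPLIES (NOT 1 XOR 1)) AND (1 IMPLIES (1 OR NOT 0))) -> 1
  row 19 [10011]: (((NOT 0 AND 0) IMPLIES (NOT 1 XOR 1)) AND (1 IMPLIES (1 OR NOT 0))) -> 1
  row 20 [10100]: (((NOT 1 AND 0) IMPLIES (NOT 1 XOR 0)) AND (1 IMPLIES (0 OR NOT 1))) -> 0
  row 21 [10101]: (((NOT 1 AND 0) IMPLIES (NOT 1 XOR 0)) AND (1 IMPLIES (0 OR NOT 1))) -> 0
  row 22 [10110]: (((NOT 1 AND 0) IMPLIES (NOT 1 XOR 1)) AND (1 IMPLIES (1 OR NOT 1))) -> 1
  row 23 [10111]: (((NOT 1 AND 0) IMPLIES (NOT 1 XOR 1)) AND (1 IMPLIES (1 OR NOT 1))) -> 1
  row 24 [11000]: (((NOT 0 AND 1) IMPLIES (NOT 1 XOR 0)) AND (1 IMPLIES (0 OR NOT 0))) -> 0
  row 25 [11001]: (((NOT 0 AND 1) IMPLIES (NOT 1 XOR 0)) AND (1 IMPLIES (0 OR NOT 0))) -> 0
  row 26 [11010]: (((NOT 0 AND 1) IMPLIES (NOT 1 XOR 1)) AND (1 IMPLIES (1 OR NOT 0))) -> 1
  row 27 [11011]: (((NOT 0 AND 1) IMPLIES (NOT 1 XOR 1)) AND (1 IMPLIES (1 OR NOT 0))) -> 1
  row 28 [11100]: (((NOT 1 AND 1) IMPLIES (NOT 1 XOR 0)) AND (1 IMPLIES (0 OR NOT 1))) -> 0
  row 29 [11101]: (((NOT 1 AND 1) IMPLIES (NOT 1 XOR 0)) AND (1 IMPLIES (0 OR NOT 1))) -> 0
  row 30 [11110]: (((NOT 1 AND 1) IMPLIES (NOT 1 XOR 1)) AND (1 IMPLIES (1 OR NOT 1))) -> 1
  row 31 [11111]: (((NOT 1 AND 1) IMPLIES (NOT 1 XOR 1)) AND (1 IMPLIES (1 OR NOT 1))) -> 1
Full result column, 4 rows per line (a,b,c fixed per line; d,e runs 00..11 left to right):
  rows 0-3 [a,b,c=000]: 1111  = hex F
  rows 4-7 [a,b,c=001]: 1111  = hex F
  rows 8-11 [a,b,c=010]: 1100  = hex C
  rows 12-15 [a,b,c=011]: 1111  = hex F
  rows 16-19 [a,b,c=100]: 1111  = hex F
  rows 20-23 [a,b,c=101]: 0011  = hex 3
  rows 24-27 [a,b,c=110]: 0011  = hex 3
  rows 28-31 [a,b,c=111]: 0011  = hex 3
Output column (row 0 .. row 31) = 11111111110011111111001100110011
Output column grouped in 4s = 1111 1111 1100 1111 1111 0011 0011 0011 = 0xFFCFF333
Convert to decimal digit by digit (value = value*16 + digit):
  F -> 15
  15*16 + 15 (F) = 255
  255*16 + 12 (C) = 4092
  4092*16 + 15 (F) = 65487
  65487*16 + 15 (F) = 1047807
  1047807*16 + 3 = 16764915
  16764915*16 + 3 = 268238643
  268238643*16 + 3 = 4291818291
Decimal = 4291818291

4291818291


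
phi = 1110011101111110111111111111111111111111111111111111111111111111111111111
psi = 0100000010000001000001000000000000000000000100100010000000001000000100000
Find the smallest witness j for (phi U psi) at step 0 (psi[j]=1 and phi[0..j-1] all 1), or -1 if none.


(phi U psi) at 0: need smallest j with psi[j]=1 and phi[i]=1 for all i in [0,j).
Scan from step 0:
  step 0: phi=1, psi=0 -> continue
  step 1: psi=1 and phi held for [0,1) -> witness found
Witness step = 1

1


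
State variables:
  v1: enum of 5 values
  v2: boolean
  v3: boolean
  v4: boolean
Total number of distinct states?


State space = product of domain sizes of all variables.
Domain sizes:
  v1 (enum of 5 values): 5
  v2 (boolean): 2
  v3 (boolean): 2
  v4 (boolean): 2
Product = 5 * 2 * 2 * 2 = 40

40


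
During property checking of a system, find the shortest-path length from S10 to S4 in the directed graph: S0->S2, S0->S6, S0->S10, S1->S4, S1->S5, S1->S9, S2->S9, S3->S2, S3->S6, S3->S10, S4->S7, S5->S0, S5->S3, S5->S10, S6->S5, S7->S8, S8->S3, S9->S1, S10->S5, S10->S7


BFS layer-by-layer from S10:
  dist 0: {S10}
  dist 1: {S5, S7}
  dist 2: {S0, S3, S8}
  dist 3: {S2, S6}
  dist 4: {S9}
  dist 5: {S1}
  dist 6: {S4}
  -> S4 reached at distance 6
Shortest path length = 6

6


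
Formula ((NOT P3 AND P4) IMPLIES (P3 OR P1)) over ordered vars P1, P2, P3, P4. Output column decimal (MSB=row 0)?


Formula: ((NOT P3 AND P4) IMPLIES (P3 OR P1)) over P1, P2, P3, P4 (16 rows)
Evaluate each row (bits = P1,P2,P3,P4, MSB first):
  row 0 [0000]: ((NOT 0 AND 0) IMPLIES (0 OR 0)) -> 1
  row 1 [0001]: ((NOT 0 AND 1) IMPLIES (0 OR 0)) -> 0
  row 2 [0010]: ((NOT 1 AND 0) IMPLIES (1 OR 0)) -> 1
  row 3 [0011]: ((NOT 1 AND 1) IMPLIES (1 OR 0)) -> 1
  row 4 [0100]: ((NOT 0 AND 0) IMPLIES (0 OR 0)) -> 1
  row 5 [0101]: ((NOT 0 AND 1) IMPLIES (0 OR 0)) -> 0
  row 6 [0110]: ((NOT 1 AND 0) IMPLIES (1 OR 0)) -> 1
  row 7 [0111]: ((NOT 1 AND 1) IMPLIES (1 OR 0)) -> 1
  row 8 [1000]: ((NOT 0 AND 0) IMPLIES (0 OR 1)) -> 1
  row 9 [1001]: ((NOT 0 AND 1) IMPLIES (0 OR 1)) -> 1
  row 10 [1010]: ((NOT 1 AND 0) IMPLIES (1 OR 1)) -> 1
  row 11 [1011]: ((NOT 1 AND 1) IMPLIES (1 OR 1)) -> 1
  row 12 [1100]: ((NOT 0 AND 0) IMPLIES (0 OR 1)) -> 1
  row 13 [1101]: ((NOT 0 AND 1) IMPLIES (0 OR 1)) -> 1
  row 14 [1110]: ((NOT 1 AND 0) IMPLIES (1 OR 1)) -> 1
  row 15 [1111]: ((NOT 1 AND 1) IMPLIES (1 OR 1)) -> 1
Full result column, 4 rows per line (P1,P2 fixed per line; P3,P4 runs 00..11 left to right):
  rows 0-3 [P1,P2=00]: 1011  = hex B
  rows 4-7 [P1,P2=01]: 1011  = hex B
  rows 8-11 [P1,P2=10]: 1111  = hex F
  rows 12-15 [P1,P2=11]: 1111  = hex F
Output column (row 0 .. row 15) = 1011101111111111
Output column grouped in 4s = 1011 1011 1111 1111 = 0xBBFF
Convert to decimal digit by digit (value = value*16 + digit):
  B -> 11
  11*16 + 11 (B) = 187
  187*16 + 15 (F) = 3007
  3007*16 + 15 (F) = 48127
Decimal = 48127

48127


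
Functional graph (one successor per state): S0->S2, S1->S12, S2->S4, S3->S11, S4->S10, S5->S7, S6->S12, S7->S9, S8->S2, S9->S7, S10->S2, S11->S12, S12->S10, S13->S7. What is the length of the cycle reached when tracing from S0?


Trace from S0 until a state repeats:
  S0 -> S2 -> S4 -> S10 -> S2
S2 first seen at step 1, revisited at step 4.
Cycle length = 4 - 1 = 3

3


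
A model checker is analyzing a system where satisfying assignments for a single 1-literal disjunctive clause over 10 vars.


Step 1: Total=2^10=1024
Step 2: Unsat when all 1 false: 2^9=512
Step 3: Sat=1024-512=512

512


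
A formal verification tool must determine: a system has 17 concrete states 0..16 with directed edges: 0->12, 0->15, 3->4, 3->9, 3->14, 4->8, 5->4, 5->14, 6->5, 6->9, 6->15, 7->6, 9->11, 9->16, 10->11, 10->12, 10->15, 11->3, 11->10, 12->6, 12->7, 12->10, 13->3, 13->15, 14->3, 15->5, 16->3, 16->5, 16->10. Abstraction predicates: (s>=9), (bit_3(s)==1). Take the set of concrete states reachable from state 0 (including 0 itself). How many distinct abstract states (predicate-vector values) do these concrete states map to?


BFS from 0:
Concrete reachable: {0, 3, 4, 5, 6, 7, 8, 9, 10, 11, 12, 14, 15, 16}
Abstract via predicates (s>=9), (bit_3(s)==1):
  (0,0) <- {0, 3, 4, 5, 6, 7}
  (0,1) <- {8}
  (1,0) <- {16}
  (1,1) <- {9, 10, 11, 12, 14, 15}
Distinct abstract states = 4

4


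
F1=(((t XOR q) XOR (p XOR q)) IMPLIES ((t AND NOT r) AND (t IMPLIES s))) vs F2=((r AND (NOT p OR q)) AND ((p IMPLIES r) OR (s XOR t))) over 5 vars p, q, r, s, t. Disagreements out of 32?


F1 = (((t XOR q) XOR (p XOR q)) IMPLIES ((t AND NOT r) AND (t IMPLIES s)))
F2 = ((r AND (NOT p OR q)) AND ((p IMPLIES r) OR (s XOR t)))
Evaluate both on each of 32 rows (bits = p,q,r,s,t):
  row 0 [00000]: F1=1 F2=0 (differ) -> 1
  row 1 [00001]: F1=0 F2=0 -> 0
  row 2 [00010]: F1=1 F2=0 (differ) -> 1
  row 3 [00011]: F1=1 F2=0 (differ) -> 1
  row 4 [00100]: F1=1 F2=1 -> 0
  row 5 [00101]: F1=0 F2=1 (differ) -> 1
  row 6 [00110]: F1=1 F2=1 -> 0
  row 7 [00111]: F1=0 F2=1 (differ) -> 1
  row 8 [01000]: F1=1 F2=0 (differ) -> 1
  row 9 [01001]: F1=0 F2=0 -> 0
  row 10 [01010]: F1=1 F2=0 (differ) -> 1
  row 11 [01011]: F1=1 F2=0 (differ) -> 1
  row 12 [01100]: F1=1 F2=1 -> 0
  row 13 [01101]: F1=0 F2=1 (differ) -> 1
  row 14 [01110]: F1=1 F2=1 -> 0
  row 15 [01111]: F1=0 F2=1 (differ) -> 1
  row 16 [10000]: F1=0 F2=0 -> 0
  row 17 [10001]: F1=1 F2=0 (differ) -> 1
  row 18 [10010]: F1=0 F2=0 -> 0
  row 19 [10011]: F1=1 F2=0 (differ) -> 1
  row 20 [10100]: F1=0 F2=0 -> 0
  row 21 [10101]: F1=1 F2=0 (differ) -> 1
  row 22 [10110]: F1=0 F2=0 -> 0
  row 23 [10111]: F1=1 F2=0 (differ) -> 1
  row 24 [11000]: F1=0 F2=0 -> 0
  row 25 [11001]: F1=1 F2=0 (differ) -> 1
  row 26 [11010]: F1=0 F2=0 -> 0
  row 27 [11011]: F1=1 F2=0 (differ) -> 1
  row 28 [11100]: F1=0 F2=1 (differ) -> 1
  row 29 [11101]: F1=1 F2=1 -> 0
  row 30 [11110]: F1=0 F2=1 (differ) -> 1
  row 31 [11111]: F1=1 F2=1 -> 0
Full result column, 8 rows per line (p,q fixed per line; r,s,t runs 000..111 left to right):
  rows 0-7 [p,q=00]: 10110101  (ones: 5)
  rows 8-15 [p,q=01]: 10110101  (ones: 5)
  rows 16-23 [p,q=10]: 01010101  (ones: 4)
  rows 24-31 [p,q=11]: 01011010  (ones: 4)
Disagreements = 5+5+4+4 = 18

18


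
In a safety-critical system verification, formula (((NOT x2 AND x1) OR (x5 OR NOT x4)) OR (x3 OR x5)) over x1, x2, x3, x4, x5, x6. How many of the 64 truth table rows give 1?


Formula: (((NOT x2 AND x1) OR (x5 OR NOT x4)) OR (x3 OR x5)) over 6 vars (64 rows)
Evaluate each row (x1, x2, x3, x4, x5, x6 as bits, MSB first):
  row 0 [000000]: (((NOT 0 AND 0) OR (0 OR NOT 0)) OR (0 OR 0)) -> 1
  row 1 [000001]: (((NOT 0 AND 0) OR (0 OR NOT 0)) OR (0 OR 0)) -> 1
  row 2 [000010]: (((NOT 0 AND 0) OR (1 OR NOT 0)) OR (0 OR 1)) -> 1
  row 3 [000011]: (((NOT 0 AND 0) OR (1 OR NOT 0)) OR (0 OR 1)) -> 1
  row 4 [000100]: (((NOT 0 AND 0) OR (0 OR NOT 1)) OR (0 OR 0)) -> 0
  (every remaining row is evaluated the same way; all 64 results are listed next)
Full result column, 8 rows per line (x1,x2,x3 fixed per line; x4,x5,x6 runs 000..111 left to right):
  rows 0-7 [x1,x2,x3=000]: 11110011  (ones: 6)
  rows 8-15 [x1,x2,x3=001]: 11111111  (ones: 8)
  rows 16-23 [x1,x2,x3=010]: 11110011  (ones: 6)
  rows 24-31 [x1,x2,x3=011]: 11111111  (ones: 8)
  rows 32-39 [x1,x2,x3=100]: 11111111  (ones: 8)
  rows 40-47 [x1,x2,x3=101]: 11111111  (ones: 8)
  rows 48-55 [x1,x2,x3=110]: 11110011  (ones: 6)
  rows 56-63 [x1,x2,x3=111]: 11111111  (ones: 8)
Count of 1-rows = 6+8+6+8+8+8+6+8 = 58

58


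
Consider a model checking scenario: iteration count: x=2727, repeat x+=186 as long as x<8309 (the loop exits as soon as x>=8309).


Step 1: x goes from 2727 toward 8309 by 186; the body runs while x<8309, so iterations = ceil((bound-start)/step)
Step 2: Distance=5582
Step 3: ceil(5582/186)=31

31


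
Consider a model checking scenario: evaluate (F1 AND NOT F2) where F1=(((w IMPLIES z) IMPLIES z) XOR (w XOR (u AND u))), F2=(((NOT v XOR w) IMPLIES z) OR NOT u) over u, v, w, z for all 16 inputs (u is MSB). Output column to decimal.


F1 = (((w IMPLIES z) IMPLIES z) XOR (w XOR (u AND u)))
F2 = (((NOT v XOR w) IMPLIES z) OR NOT u)
Counterexample to F1=>F2 is where F1=1 and F2=0.
Evaluate each row (bits = u,v,w,z, MSB first):
  row 0 [0000]: F1=0 F2=1 -> F1&~F2 -> 0
  row 1 [0001]: F1=1 F2=1 -> F1&~F2 -> 0
  row 2 [0010]: F1=0 F2=1 -> F1&~F2 -> 0
  row 3 [0011]: F1=0 F2=1 -> F1&~F2 -> 0
  row 4 [0100]: F1=0 F2=1 -> F1&~F2 -> 0
  row 5 [0101]: F1=1 F2=1 -> F1&~F2 -> 0
  row 6 [0110]: F1=0 F2=1 -> F1&~F2 -> 0
  row 7 [0111]: F1=0 F2=1 -> F1&~F2 -> 0
  row 8 [1000]: F1=1 F2=0 -> F1&~F2 -> 1
  row 9 [1001]: F1=0 F2=1 -> F1&~F2 -> 0
  row 10 [1010]: F1=1 F2=1 -> F1&~F2 -> 0
  row 11 [1011]: F1=1 F2=1 -> F1&~F2 -> 0
  row 12 [1100]: F1=1 F2=1 -> F1&~F2 -> 0
  row 13 [1101]: F1=0 F2=1 -> F1&~F2 -> 0
  row 14 [1110]: F1=1 F2=0 -> F1&~F2 -> 1
  row 15 [1111]: F1=1 F2=1 -> F1&~F2 -> 0
Full result column, 4 rows per line (u,v fixed per line; w,z runs 00..11 left to right):
  rows 0-3 [u,v=00]: 0000  = hex 0
  rows 4-7 [u,v=01]: 0000  = hex 0
  rows 8-11 [u,v=10]: 1000  = hex 8
  rows 12-15 [u,v=11]: 0010  = hex 2
Counterexample vector (row 0 .. row 15) = 0000000010000010
Output column grouped in 4s = 0000 0000 1000 0010 = 0x0082
Convert to decimal digit by digit (value = value*16 + digit):
  0 -> 0
  0*16 + 0 = 0
  0*16 + 8 = 8
  8*16 + 2 = 130
Decimal = 130

130
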